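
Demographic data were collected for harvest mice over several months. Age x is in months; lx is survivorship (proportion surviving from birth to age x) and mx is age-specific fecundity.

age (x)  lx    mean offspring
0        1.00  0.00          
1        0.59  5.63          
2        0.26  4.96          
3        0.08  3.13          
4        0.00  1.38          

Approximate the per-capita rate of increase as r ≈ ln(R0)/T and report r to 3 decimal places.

R0 = Σ lx·mx = 0 + 3.3217 + 1.2896 + 0.2504 + 0 = 4.8617
Σ x·lx·mx = 6.6521; T = 6.6521/4.8617 = 1.36827…
r ≈ ln(R0)/T = ln(4.8617)/1.36827… = 1.15576… → 1.156

1.156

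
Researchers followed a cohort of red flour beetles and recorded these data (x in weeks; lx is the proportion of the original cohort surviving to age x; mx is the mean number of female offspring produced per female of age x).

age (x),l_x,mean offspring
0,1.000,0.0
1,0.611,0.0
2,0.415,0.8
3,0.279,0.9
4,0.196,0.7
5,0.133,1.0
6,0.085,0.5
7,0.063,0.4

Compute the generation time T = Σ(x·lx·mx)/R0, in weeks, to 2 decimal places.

lx·mx: 0, 0, 0.332, 0.2511, 0.1372, 0.133, 0.0425, 0.0252 → R0 = 0.921
x·lx·mx: 0, 0, 0.664, 0.7533, 0.5488, 0.665, 0.255, 0.1764 → Σ = 3.0625
T = 3.0625 / 0.921 = 3.32519… → 3.33

3.33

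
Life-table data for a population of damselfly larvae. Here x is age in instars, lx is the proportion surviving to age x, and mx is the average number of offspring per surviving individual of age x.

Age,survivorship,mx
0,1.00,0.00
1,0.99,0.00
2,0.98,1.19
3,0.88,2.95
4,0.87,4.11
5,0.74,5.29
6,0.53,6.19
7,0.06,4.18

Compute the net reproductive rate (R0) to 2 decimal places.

14.78

lx·mx by age: 0, 0, 1.1662, 2.596, 3.5757, 3.9146, 3.2807, 0.2508
R0 = Σ lx·mx = 14.784 → 14.78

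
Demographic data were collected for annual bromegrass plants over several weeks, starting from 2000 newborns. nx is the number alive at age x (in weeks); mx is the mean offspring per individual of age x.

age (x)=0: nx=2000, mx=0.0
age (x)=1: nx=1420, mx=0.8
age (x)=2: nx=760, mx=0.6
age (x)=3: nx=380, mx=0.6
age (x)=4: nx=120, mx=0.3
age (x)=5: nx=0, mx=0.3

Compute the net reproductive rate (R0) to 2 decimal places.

0.93

lx = nx/n0 = nx/2000: 1, 0.71, 0.38, 0.19, 0.06, 0
lx·mx by age: 0, 0.568, 0.228, 0.114, 0.018, 0
R0 = Σ lx·mx = 0.928 → 0.93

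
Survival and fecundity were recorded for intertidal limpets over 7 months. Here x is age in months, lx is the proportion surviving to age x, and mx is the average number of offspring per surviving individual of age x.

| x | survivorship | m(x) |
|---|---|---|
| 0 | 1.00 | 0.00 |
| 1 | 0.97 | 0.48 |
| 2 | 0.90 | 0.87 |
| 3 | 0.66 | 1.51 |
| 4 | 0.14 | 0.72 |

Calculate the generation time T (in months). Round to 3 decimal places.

lx·mx: 0, 0.4656, 0.783, 0.9966, 0.1008 → R0 = 2.346
x·lx·mx: 0, 0.4656, 1.566, 2.9898, 0.4032 → Σ = 5.4246
T = 5.4246 / 2.346 = 2.312276… → 2.312

2.312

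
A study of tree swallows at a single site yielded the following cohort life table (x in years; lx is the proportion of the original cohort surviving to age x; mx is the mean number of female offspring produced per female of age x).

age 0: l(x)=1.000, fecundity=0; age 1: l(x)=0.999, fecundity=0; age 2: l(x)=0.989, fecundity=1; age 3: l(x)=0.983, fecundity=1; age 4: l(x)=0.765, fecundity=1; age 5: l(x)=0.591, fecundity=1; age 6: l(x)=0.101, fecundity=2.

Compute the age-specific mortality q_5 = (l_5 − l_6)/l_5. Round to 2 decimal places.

q_5 = (l_5 − l_6) / l_5 = (0.591 − 0.101) / 0.591
     = 0.49 / 0.591 = 0.829103… → 0.83

0.83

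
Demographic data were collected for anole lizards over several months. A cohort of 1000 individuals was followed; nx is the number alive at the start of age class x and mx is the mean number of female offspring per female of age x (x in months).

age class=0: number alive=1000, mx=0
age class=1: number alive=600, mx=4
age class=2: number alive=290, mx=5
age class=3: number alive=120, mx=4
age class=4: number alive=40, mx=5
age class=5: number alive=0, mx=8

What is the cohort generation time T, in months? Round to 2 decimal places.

1.66

lx = nx/n0 = nx/1000: 1, 0.6, 0.29, 0.12, 0.04, 0
lx·mx: 0, 2.4, 1.45, 0.48, 0.2, 0 → R0 = 4.53
x·lx·mx: 0, 2.4, 2.9, 1.44, 0.8, 0 → Σ = 7.54
T = 7.54 / 4.53 = 1.664459… → 1.66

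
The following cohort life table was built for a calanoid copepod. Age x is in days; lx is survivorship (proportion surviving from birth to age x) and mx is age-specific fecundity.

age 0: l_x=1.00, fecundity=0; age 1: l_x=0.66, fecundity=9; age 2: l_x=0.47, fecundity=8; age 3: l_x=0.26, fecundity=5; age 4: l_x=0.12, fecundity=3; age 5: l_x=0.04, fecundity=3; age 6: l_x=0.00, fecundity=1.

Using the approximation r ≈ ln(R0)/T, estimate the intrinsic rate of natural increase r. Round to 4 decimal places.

1.4442

R0 = Σ lx·mx = 0 + 5.94 + 3.76 + 1.3 + 0.36 + 0.12 + 0 = 11.48
Σ x·lx·mx = 19.4; T = 19.4/11.48 = 1.6899…
r ≈ ln(R0)/T = ln(11.48)/1.6899… = 1.444235… → 1.4442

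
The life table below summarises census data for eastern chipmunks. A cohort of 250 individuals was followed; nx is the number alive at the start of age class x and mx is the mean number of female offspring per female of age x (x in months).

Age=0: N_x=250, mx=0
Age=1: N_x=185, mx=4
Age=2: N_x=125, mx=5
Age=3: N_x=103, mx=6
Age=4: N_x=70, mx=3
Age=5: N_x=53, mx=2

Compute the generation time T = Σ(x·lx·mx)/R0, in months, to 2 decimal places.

2.27

lx = nx/n0 = nx/250: 1, 0.74, 0.5, 0.412, 0.28, 0.212
lx·mx: 0, 2.96, 2.5, 2.472, 0.84, 0.424 → R0 = 9.196
x·lx·mx: 0, 2.96, 5, 7.416, 3.36, 2.12 → Σ = 20.856
T = 20.856 / 9.196 = 2.267943… → 2.27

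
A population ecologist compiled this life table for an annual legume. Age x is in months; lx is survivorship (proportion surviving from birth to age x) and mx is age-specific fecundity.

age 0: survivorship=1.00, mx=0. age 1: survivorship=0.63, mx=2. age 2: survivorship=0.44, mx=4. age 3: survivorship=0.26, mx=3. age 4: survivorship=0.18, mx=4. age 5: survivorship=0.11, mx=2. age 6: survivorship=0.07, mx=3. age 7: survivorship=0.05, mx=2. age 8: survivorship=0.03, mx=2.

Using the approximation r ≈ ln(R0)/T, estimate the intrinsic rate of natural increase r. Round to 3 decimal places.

R0 = Σ lx·mx = 0 + 1.26 + 1.76 + 0.78 + 0.72 + 0.22 + 0.21 + 0.1 + 0.06 = 5.11
Σ x·lx·mx = 13.54; T = 13.54/5.11 = 2.64971…
r ≈ ln(R0)/T = ln(5.11)/2.64971… = 0.61562… → 0.616

0.616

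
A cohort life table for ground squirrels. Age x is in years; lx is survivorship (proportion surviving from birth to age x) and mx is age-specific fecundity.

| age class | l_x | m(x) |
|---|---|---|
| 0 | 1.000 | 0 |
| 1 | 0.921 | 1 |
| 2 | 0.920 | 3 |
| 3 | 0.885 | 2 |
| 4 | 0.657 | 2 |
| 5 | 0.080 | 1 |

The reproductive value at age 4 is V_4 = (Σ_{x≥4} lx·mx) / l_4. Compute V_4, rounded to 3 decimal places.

2.122

lx·mx for x ≥ 4: 1.314, 0.08 → sum = 1.394
V_4 = 1.394 / l_4 = 1.394 / 0.657 = 2.121766… → 2.122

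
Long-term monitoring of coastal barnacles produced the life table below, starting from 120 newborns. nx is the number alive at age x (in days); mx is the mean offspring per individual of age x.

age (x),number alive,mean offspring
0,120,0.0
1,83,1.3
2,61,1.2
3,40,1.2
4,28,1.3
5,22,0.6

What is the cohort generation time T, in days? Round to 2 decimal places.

2.19

lx = nx/n0 = nx/120: 1, 0.69167…, 0.50833…, 0.33333…, 0.23333…, 0.18333…
lx·mx: 0, 0.899167…, 0.61…, 0.4…, 0.303333…, 0.11… → R0 = 2.3225…
x·lx·mx: 0, 0.899167…, 1.22…, 1.2…, 1.213333…, 0.55… → Σ = 5.0825…
T = 5.0825… / 2.3225… = 2.188375… → 2.19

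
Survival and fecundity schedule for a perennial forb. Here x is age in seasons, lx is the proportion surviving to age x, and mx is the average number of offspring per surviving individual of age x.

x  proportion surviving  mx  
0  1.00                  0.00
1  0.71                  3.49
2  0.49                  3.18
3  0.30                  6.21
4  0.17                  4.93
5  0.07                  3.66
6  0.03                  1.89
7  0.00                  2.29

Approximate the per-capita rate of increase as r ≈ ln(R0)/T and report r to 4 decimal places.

0.8522

R0 = Σ lx·mx = 0 + 2.4779 + 1.5582 + 1.863 + 0.8381 + 0.2562 + 0.0567 + 0 = 7.0501
Σ x·lx·mx = 16.1569; T = 16.1569/7.0501 = 2.29173…
r ≈ ln(R0)/T = ln(7.0501)/2.29173… = 0.852214… → 0.8522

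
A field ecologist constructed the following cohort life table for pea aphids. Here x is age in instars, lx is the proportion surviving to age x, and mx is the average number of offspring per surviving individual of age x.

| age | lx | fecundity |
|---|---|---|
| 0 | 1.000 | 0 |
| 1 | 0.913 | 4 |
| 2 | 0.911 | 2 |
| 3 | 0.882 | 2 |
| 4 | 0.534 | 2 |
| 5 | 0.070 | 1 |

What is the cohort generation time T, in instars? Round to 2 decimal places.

2.05

lx·mx: 0, 3.652, 1.822, 1.764, 1.068, 0.07 → R0 = 8.376
x·lx·mx: 0, 3.652, 3.644, 5.292, 4.272, 0.35 → Σ = 17.21
T = 17.21 / 8.376 = 2.05468… → 2.05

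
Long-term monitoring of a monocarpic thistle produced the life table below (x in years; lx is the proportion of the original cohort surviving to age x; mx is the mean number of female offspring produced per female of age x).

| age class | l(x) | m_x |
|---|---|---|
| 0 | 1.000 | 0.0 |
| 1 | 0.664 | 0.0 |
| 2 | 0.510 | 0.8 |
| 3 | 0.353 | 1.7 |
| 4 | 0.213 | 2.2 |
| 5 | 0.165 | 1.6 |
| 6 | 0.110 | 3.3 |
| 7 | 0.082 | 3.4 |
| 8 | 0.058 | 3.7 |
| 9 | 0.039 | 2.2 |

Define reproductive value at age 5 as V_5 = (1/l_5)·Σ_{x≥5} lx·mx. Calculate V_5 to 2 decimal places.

7.31

lx·mx for x ≥ 5: 0.264, 0.363, 0.2788, 0.2146, 0.0858 → sum = 1.2062
V_5 = 1.2062 / l_5 = 1.2062 / 0.165 = 7.310303… → 7.31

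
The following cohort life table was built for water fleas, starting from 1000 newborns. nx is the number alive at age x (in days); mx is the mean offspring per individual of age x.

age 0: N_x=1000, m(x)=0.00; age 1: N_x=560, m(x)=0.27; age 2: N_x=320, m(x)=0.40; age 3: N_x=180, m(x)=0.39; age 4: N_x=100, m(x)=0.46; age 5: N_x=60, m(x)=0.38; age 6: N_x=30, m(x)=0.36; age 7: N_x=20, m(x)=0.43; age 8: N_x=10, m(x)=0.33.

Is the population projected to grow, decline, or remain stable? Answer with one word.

declining

lx = nx/n0 = nx/1000: 1, 0.56, 0.32, 0.18, 0.1, 0.06, 0.03, 0.02, 0.01
R0 = Σ lx·mx = 0 + 0.1512 + 0.128 + 0.0702 + 0.046 + 0.0228 + 0.0108 + 0.0086 + 0.0033 = 0.4409
R0 < 1, so the population is declining.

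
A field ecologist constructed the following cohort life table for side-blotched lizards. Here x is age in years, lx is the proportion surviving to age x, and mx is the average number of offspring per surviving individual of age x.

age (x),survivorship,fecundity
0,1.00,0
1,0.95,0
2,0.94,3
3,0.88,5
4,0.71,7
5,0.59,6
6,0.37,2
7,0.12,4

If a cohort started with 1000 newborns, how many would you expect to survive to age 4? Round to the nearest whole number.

710

Expected survivors = N0 · l_4 = 1000 × 0.71 = 710 → 710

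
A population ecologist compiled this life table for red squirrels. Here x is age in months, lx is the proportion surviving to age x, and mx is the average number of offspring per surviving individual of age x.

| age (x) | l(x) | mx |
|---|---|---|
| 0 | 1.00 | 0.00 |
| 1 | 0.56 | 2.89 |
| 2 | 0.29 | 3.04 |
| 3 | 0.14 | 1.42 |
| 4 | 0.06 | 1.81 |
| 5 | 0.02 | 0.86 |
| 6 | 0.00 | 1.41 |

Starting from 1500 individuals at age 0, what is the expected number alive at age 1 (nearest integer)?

Expected survivors = N0 · l_1 = 1500 × 0.56 = 840 → 840

840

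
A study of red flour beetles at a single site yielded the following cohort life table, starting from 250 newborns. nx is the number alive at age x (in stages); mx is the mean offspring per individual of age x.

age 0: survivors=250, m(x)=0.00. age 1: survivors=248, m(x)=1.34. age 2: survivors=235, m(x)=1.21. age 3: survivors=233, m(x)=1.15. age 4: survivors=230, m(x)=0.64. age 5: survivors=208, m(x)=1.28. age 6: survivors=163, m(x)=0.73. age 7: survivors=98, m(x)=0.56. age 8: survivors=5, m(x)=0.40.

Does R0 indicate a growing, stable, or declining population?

growing

lx = nx/n0 = nx/250: 1, 0.992, 0.94, 0.932, 0.92, 0.832, 0.652, 0.392, 0.02
R0 = Σ lx·mx = 0 + 1.32928 + 1.1374 + 1.0718 + 0.5888 + 1.06496 + 0.47596 + 0.21952 + 0.008 = 5.89572
R0 > 1, so the population is growing.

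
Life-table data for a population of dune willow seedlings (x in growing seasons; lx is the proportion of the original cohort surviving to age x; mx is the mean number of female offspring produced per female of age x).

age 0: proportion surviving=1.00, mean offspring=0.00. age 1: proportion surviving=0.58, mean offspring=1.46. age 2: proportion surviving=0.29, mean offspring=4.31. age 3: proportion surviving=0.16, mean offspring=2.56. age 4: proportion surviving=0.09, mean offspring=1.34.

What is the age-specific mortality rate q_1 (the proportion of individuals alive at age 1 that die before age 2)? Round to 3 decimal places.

q_1 = (l_1 − l_2) / l_1 = (0.58 − 0.29) / 0.58
     = 0.29 / 0.58 = 0.5 → 0.500

0.500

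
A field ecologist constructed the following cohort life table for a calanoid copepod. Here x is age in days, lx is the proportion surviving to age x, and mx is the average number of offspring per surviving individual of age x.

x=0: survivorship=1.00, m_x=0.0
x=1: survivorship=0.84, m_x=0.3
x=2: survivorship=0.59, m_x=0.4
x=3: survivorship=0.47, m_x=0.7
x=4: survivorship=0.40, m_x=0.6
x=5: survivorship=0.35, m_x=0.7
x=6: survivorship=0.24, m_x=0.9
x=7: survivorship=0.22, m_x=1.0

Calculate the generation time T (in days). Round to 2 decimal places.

3.87

lx·mx: 0, 0.252, 0.236, 0.329, 0.24, 0.245, 0.216, 0.22 → R0 = 1.738
x·lx·mx: 0, 0.252, 0.472, 0.987, 0.96, 1.225, 1.296, 1.54 → Σ = 6.732
T = 6.732 / 1.738 = 3.873418… → 3.87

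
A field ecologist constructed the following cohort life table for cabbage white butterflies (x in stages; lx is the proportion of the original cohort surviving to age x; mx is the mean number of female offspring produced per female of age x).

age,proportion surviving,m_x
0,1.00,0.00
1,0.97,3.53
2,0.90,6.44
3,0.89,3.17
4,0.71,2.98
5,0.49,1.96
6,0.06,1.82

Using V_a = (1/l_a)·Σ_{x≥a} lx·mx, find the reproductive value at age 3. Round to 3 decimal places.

6.749

lx·mx for x ≥ 3: 2.8213, 2.1158, 0.9604, 0.1092 → sum = 6.0067
V_3 = 6.0067 / l_3 = 6.0067 / 0.89 = 6.749101… → 6.749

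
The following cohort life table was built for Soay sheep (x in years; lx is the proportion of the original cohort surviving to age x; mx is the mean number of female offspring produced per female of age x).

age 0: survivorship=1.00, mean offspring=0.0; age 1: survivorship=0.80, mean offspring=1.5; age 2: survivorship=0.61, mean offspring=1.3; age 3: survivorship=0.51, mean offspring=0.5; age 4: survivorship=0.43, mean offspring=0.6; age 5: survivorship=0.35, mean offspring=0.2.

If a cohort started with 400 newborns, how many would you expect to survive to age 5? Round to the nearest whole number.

Expected survivors = N0 · l_5 = 400 × 0.35 = 140 → 140

140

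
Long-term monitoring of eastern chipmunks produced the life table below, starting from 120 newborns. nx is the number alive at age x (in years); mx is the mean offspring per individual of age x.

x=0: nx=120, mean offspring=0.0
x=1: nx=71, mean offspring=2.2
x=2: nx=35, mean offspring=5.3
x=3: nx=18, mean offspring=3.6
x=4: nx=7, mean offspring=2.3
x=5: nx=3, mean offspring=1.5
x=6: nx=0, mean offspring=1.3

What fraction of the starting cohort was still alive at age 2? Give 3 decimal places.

l_2 = n_2/n_0 = 35/120 = 0.291667… → 0.292

0.292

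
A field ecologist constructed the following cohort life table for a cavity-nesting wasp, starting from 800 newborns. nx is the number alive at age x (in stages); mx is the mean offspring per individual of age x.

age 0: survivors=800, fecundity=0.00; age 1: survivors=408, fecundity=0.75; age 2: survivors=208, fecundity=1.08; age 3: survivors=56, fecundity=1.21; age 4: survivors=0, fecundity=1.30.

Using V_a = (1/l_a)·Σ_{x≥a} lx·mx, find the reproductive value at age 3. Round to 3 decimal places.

lx = nx/n0 = nx/800: 1, 0.51, 0.26, 0.07, 0
lx·mx for x ≥ 3: 0.0847, 0 → sum = 0.0847
V_3 = 0.0847 / l_3 = 0.0847 / 0.07 = 1.21 → 1.210

1.210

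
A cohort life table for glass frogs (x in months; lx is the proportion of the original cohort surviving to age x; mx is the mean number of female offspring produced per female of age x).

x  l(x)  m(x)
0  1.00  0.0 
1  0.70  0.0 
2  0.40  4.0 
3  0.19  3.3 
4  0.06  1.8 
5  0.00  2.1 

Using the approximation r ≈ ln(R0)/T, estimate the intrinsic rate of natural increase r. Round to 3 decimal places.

0.359

R0 = Σ lx·mx = 0 + 0 + 1.6 + 0.627 + 0.108 + 0 = 2.335
Σ x·lx·mx = 5.513; T = 5.513/2.335 = 2.36103…
r ≈ ln(R0)/T = ln(2.335)/2.36103… = 0.35917… → 0.359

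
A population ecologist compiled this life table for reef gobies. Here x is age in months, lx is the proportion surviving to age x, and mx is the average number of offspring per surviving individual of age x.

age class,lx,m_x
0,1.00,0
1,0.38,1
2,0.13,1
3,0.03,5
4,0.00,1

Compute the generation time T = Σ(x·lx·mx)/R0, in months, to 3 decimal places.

1.652

lx·mx: 0, 0.38, 0.13, 0.15, 0 → R0 = 0.66
x·lx·mx: 0, 0.38, 0.26, 0.45, 0 → Σ = 1.09
T = 1.09 / 0.66 = 1.651515… → 1.652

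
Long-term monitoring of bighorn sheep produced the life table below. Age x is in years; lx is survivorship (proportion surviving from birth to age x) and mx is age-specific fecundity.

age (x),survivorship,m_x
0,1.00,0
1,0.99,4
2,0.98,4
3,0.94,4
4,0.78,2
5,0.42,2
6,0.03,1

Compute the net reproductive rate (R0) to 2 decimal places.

14.07

lx·mx by age: 0, 3.96, 3.92, 3.76, 1.56, 0.84, 0.03
R0 = Σ lx·mx = 14.07 → 14.07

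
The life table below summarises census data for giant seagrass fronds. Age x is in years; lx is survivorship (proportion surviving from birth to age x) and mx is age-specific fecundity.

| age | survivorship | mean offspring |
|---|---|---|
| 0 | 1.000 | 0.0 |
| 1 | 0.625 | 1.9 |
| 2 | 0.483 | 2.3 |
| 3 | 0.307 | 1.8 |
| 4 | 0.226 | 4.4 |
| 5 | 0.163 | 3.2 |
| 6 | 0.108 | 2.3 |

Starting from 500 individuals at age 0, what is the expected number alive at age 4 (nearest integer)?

Expected survivors = N0 · l_4 = 500 × 0.226 = 113 → 113

113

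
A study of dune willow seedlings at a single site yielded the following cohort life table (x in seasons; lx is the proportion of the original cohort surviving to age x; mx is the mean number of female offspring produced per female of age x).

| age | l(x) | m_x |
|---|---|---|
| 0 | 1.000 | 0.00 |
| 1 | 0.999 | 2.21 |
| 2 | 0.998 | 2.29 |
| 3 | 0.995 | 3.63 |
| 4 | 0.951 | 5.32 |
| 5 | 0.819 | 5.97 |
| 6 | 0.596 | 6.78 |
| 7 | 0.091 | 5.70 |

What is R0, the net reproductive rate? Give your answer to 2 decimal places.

lx·mx by age: 0, 2.20779, 2.28542, 3.61185, 5.05932, 4.88943, 4.04088, 0.5187
R0 = Σ lx·mx = 22.61339 → 22.61

22.61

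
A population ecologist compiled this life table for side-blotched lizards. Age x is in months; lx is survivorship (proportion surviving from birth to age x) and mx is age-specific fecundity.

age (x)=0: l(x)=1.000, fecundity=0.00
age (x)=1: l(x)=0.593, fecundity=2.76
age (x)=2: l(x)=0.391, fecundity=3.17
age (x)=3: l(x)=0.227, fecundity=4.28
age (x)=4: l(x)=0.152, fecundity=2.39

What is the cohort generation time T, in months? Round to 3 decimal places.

lx·mx: 0, 1.63668, 1.23947, 0.97156, 0.36328 → R0 = 4.21099
x·lx·mx: 0, 1.63668, 2.47894, 2.91468, 1.45312 → Σ = 8.48342
T = 8.48342 / 4.21099 = 2.01459… → 2.015

2.015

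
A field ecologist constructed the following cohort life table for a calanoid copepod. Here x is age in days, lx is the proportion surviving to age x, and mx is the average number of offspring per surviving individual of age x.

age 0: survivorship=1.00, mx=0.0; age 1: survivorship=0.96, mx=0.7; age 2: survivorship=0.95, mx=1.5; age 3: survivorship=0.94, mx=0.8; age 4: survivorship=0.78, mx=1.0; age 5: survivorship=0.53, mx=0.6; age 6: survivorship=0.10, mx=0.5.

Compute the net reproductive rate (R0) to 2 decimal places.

4.00

lx·mx by age: 0, 0.672, 1.425, 0.752, 0.78, 0.318, 0.05
R0 = Σ lx·mx = 3.997 → 4.00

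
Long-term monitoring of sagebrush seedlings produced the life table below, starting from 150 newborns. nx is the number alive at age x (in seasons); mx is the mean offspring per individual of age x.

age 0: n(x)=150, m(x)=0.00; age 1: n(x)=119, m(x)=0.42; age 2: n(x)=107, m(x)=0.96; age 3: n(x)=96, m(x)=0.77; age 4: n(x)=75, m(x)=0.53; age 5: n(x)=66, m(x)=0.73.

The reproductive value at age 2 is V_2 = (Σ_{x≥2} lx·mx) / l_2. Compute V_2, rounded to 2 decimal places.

2.47

lx = nx/n0 = nx/150: 1, 0.79333…, 0.71333…, 0.64, 0.5, 0.44
lx·mx for x ≥ 2: 0.6848…, 0.4928, 0.265, 0.3212 → sum = 1.7638…
V_2 = 1.7638… / l_2 = 1.7638… / 0.713333… = 2.472617… → 2.47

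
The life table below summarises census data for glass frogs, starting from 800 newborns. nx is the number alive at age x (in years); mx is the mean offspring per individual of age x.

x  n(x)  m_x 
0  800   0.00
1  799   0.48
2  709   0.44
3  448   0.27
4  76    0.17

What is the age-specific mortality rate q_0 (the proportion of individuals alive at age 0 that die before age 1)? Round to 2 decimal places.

lx = nx/n0 = nx/800: 1, 0.99875, 0.88625, 0.56, 0.095
q_0 = (l_0 − l_1) / l_0 = (1 − 0.99875) / 1
     = 0.00125 / 1 = 0.00125 → 0.00

0.00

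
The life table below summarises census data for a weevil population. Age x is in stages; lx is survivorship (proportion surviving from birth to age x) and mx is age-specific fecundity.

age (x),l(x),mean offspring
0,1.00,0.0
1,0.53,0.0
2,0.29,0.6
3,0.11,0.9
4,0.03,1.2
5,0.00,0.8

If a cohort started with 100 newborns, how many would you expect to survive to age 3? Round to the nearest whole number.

Expected survivors = N0 · l_3 = 100 × 0.11 = 11 → 11

11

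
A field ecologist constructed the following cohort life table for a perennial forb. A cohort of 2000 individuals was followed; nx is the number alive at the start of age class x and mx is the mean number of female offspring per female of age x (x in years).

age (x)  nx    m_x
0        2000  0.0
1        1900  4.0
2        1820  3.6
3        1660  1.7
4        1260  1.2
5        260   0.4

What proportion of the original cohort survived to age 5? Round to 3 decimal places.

0.130

l_5 = n_5/n_0 = 260/2000 = 0.13 → 0.130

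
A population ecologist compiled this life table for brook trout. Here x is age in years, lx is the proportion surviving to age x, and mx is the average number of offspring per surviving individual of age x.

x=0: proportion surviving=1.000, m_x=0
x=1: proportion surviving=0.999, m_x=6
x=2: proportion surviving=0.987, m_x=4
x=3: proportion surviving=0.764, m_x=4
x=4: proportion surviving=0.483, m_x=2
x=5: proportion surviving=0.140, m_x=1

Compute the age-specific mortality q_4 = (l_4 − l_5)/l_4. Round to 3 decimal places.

0.710

q_4 = (l_4 − l_5) / l_4 = (0.483 − 0.14) / 0.483
     = 0.343 / 0.483 = 0.710145… → 0.710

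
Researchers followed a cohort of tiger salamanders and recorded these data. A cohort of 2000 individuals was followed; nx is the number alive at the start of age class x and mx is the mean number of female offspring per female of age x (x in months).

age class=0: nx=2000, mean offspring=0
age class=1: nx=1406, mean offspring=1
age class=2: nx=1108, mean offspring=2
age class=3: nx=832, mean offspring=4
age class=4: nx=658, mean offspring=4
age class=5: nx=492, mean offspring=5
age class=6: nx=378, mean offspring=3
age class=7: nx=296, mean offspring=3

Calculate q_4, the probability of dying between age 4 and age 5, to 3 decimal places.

lx = nx/n0 = nx/2000: 1, 0.703, 0.554, 0.416, 0.329, 0.246, 0.189, 0.148
q_4 = (l_4 − l_5) / l_4 = (0.329 − 0.246) / 0.329
     = 0.083 / 0.329 = 0.25228… → 0.252

0.252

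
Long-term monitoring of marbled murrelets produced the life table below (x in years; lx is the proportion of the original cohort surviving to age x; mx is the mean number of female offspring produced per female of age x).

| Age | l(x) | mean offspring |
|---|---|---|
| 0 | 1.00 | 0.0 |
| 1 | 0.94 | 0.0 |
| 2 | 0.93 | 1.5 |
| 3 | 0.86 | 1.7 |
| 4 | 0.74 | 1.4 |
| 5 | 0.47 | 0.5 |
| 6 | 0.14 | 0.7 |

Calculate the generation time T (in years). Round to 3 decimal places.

3.096

lx·mx: 0, 0, 1.395, 1.462, 1.036, 0.235, 0.098 → R0 = 4.226
x·lx·mx: 0, 0, 2.79, 4.386, 4.144, 1.175, 0.588 → Σ = 13.083
T = 13.083 / 4.226 = 3.095835… → 3.096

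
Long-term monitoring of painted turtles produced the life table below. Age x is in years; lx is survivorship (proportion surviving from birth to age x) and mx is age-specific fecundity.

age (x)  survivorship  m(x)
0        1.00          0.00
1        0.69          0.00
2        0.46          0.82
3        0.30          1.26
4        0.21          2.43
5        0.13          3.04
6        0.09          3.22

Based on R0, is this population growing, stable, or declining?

R0 = Σ lx·mx = 0 + 0 + 0.3772 + 0.378 + 0.5103 + 0.3952 + 0.2898 = 1.9505
R0 > 1, so the population is growing.

growing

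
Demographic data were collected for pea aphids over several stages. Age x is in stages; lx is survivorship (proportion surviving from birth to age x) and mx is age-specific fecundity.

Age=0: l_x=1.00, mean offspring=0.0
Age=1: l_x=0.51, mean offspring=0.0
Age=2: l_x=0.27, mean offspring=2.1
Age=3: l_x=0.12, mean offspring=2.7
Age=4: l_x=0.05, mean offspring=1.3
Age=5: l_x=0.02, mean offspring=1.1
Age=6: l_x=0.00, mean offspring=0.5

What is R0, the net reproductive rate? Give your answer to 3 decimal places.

0.978

lx·mx by age: 0, 0, 0.567, 0.324, 0.065, 0.022, 0
R0 = Σ lx·mx = 0.978 → 0.978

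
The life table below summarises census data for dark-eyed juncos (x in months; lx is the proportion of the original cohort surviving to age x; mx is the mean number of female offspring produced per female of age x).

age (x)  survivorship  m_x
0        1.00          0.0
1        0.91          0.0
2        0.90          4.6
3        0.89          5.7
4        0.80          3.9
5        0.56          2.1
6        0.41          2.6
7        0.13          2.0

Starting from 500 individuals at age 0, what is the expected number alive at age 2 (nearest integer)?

Expected survivors = N0 · l_2 = 500 × 0.90 = 450 → 450

450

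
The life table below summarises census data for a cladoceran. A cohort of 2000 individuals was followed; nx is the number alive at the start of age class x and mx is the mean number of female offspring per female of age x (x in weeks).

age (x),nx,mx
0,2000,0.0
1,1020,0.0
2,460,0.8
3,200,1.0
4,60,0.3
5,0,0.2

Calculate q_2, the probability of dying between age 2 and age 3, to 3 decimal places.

lx = nx/n0 = nx/2000: 1, 0.51, 0.23, 0.1, 0.03, 0
q_2 = (l_2 − l_3) / l_2 = (0.23 − 0.1) / 0.23
     = 0.13 / 0.23 = 0.565217… → 0.565

0.565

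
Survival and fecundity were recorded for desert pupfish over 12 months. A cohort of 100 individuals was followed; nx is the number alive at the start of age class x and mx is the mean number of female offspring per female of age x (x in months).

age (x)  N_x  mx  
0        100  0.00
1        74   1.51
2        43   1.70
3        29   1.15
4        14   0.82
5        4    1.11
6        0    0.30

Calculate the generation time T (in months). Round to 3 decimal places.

lx = nx/n0 = nx/100: 1, 0.74, 0.43, 0.29, 0.14, 0.04, 0
lx·mx: 0, 1.1174, 0.731, 0.3335, 0.1148, 0.0444, 0 → R0 = 2.3411
x·lx·mx: 0, 1.1174, 1.462, 1.0005, 0.4592, 0.222, 0 → Σ = 4.2611
T = 4.2611 / 2.3411 = 1.820127… → 1.820

1.820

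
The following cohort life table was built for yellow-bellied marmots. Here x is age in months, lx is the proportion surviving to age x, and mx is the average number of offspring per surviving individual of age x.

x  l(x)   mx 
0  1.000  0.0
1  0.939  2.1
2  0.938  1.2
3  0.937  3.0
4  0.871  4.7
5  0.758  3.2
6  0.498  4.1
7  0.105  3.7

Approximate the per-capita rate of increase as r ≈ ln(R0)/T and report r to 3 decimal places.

R0 = Σ lx·mx = 0 + 1.9719 + 1.1256 + 2.811 + 4.0937 + 2.4256 + 2.0418 + 0.3885 = 14.8581
Σ x·lx·mx = 56.1292; T = 56.1292/14.8581 = 3.77768…
r ≈ ln(R0)/T = ln(14.8581)/3.77768… = 0.71434… → 0.714

0.714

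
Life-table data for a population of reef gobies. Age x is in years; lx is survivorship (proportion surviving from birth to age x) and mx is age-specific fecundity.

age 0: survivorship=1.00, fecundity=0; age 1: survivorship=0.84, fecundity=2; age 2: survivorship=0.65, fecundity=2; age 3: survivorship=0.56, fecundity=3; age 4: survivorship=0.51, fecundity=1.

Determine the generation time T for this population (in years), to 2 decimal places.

2.20

lx·mx: 0, 1.68, 1.3, 1.68, 0.51 → R0 = 5.17
x·lx·mx: 0, 1.68, 2.6, 5.04, 2.04 → Σ = 11.36
T = 11.36 / 5.17 = 2.197292… → 2.20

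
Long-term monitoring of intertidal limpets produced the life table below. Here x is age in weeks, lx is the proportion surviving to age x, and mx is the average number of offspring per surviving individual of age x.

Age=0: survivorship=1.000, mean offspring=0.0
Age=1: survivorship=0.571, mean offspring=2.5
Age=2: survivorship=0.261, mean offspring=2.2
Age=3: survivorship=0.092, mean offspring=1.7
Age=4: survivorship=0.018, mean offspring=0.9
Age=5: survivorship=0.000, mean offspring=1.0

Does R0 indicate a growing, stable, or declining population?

growing

R0 = Σ lx·mx = 0 + 1.4275 + 0.5742 + 0.1564 + 0.0162 + 0 = 2.1743
R0 > 1, so the population is growing.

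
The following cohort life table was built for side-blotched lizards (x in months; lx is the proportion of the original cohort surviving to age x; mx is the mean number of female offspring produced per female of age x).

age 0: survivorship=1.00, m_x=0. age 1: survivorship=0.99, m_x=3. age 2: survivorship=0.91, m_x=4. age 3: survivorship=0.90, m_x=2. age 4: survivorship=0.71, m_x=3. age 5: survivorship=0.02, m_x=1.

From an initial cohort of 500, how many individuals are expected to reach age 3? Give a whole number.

450

Expected survivors = N0 · l_3 = 500 × 0.90 = 450 → 450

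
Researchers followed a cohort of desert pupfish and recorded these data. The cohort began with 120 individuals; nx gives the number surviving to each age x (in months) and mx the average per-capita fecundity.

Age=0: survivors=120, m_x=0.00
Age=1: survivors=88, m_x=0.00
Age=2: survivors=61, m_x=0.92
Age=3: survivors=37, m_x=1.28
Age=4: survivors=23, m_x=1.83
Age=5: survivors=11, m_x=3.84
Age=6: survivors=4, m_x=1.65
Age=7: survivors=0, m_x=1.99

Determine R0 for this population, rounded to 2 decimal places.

lx = nx/n0 = nx/120: 1, 0.73333…, 0.50833…, 0.30833…, 0.19167…, 0.09167…, 0.03333…, 0
lx·mx by age: 0, 0, 0.467667…, 0.394667…, 0.35075…, 0.352…, 0.055…, 0
R0 = Σ lx·mx = 1.620083… → 1.62

1.62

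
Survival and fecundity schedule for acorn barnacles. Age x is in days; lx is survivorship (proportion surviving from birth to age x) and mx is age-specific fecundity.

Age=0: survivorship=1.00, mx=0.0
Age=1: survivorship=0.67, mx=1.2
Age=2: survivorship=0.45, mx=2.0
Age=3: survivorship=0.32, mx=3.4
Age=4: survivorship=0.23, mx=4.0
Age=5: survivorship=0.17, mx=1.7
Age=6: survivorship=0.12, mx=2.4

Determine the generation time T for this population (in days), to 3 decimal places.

lx·mx: 0, 0.804, 0.9, 1.088, 0.92, 0.289, 0.288 → R0 = 4.289
x·lx·mx: 0, 0.804, 1.8, 3.264, 3.68, 1.445, 1.728 → Σ = 12.721
T = 12.721 / 4.289 = 2.965959… → 2.966

2.966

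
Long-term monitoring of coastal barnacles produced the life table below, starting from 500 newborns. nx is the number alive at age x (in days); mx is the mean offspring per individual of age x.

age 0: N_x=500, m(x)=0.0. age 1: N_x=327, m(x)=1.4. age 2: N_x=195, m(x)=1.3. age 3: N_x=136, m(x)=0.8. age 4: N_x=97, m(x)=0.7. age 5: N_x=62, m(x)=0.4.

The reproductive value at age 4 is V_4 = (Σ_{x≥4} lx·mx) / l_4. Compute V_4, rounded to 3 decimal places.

lx = nx/n0 = nx/500: 1, 0.654, 0.39, 0.272, 0.194, 0.124
lx·mx for x ≥ 4: 0.1358, 0.0496 → sum = 0.1854
V_4 = 0.1854 / l_4 = 0.1854 / 0.194 = 0.95567… → 0.956

0.956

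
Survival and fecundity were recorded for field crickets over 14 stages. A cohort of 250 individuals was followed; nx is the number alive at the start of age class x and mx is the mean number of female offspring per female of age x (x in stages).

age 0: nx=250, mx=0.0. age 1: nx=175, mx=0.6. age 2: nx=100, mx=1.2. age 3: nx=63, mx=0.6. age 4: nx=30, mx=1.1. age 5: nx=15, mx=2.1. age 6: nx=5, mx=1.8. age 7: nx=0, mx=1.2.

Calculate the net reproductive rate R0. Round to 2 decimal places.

1.35

lx = nx/n0 = nx/250: 1, 0.7, 0.4, 0.252, 0.12, 0.06, 0.02, 0
lx·mx by age: 0, 0.42, 0.48, 0.1512, 0.132, 0.126, 0.036, 0
R0 = Σ lx·mx = 1.3452 → 1.35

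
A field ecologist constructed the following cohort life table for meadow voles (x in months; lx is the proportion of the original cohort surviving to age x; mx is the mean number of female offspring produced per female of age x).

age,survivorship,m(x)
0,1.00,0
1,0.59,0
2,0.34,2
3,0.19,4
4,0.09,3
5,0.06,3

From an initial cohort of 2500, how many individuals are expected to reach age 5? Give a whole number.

150

Expected survivors = N0 · l_5 = 2500 × 0.06 = 150 → 150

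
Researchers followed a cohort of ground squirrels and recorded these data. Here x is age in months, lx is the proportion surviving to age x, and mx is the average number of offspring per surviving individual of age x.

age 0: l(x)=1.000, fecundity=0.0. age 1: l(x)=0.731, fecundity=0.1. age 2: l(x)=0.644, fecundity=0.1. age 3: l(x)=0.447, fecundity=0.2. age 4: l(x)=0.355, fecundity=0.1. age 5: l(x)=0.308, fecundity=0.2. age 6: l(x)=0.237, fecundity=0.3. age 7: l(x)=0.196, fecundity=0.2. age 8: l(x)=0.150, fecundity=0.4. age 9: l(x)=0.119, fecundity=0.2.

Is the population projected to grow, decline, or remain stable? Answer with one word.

R0 = Σ lx·mx = 0 + 0.0731 + 0.0644 + 0.0894 + 0.0355 + 0.0616 + 0.0711 + 0.0392 + 0.06 + 0.0238 = 0.5181
R0 < 1, so the population is declining.

declining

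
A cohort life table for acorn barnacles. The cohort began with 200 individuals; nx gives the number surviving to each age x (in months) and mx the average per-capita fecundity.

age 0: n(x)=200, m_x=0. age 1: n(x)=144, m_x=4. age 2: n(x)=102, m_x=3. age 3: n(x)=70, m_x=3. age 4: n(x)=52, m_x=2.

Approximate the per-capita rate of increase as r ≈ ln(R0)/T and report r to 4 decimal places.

lx = nx/n0 = nx/200: 1, 0.72, 0.51, 0.35, 0.26
R0 = Σ lx·mx = 0 + 2.88 + 1.53 + 1.05 + 0.52 = 5.98
Σ x·lx·mx = 11.17; T = 11.17/5.98 = 1.86789…
r ≈ ln(R0)/T = ln(5.98)/1.86789… = 0.957453… → 0.9575

0.9575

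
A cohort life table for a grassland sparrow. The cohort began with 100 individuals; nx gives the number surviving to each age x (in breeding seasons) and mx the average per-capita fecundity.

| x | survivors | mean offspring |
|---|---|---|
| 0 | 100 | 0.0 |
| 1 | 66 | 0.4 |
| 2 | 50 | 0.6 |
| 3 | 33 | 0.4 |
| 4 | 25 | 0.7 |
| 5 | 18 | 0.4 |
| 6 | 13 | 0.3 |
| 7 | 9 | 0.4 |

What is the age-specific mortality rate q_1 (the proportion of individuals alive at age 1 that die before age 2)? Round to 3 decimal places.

lx = nx/n0 = nx/100: 1, 0.66, 0.5, 0.33, 0.25, 0.18, 0.13, 0.09
q_1 = (l_1 − l_2) / l_1 = (0.66 − 0.5) / 0.66
     = 0.16 / 0.66 = 0.242424… → 0.242

0.242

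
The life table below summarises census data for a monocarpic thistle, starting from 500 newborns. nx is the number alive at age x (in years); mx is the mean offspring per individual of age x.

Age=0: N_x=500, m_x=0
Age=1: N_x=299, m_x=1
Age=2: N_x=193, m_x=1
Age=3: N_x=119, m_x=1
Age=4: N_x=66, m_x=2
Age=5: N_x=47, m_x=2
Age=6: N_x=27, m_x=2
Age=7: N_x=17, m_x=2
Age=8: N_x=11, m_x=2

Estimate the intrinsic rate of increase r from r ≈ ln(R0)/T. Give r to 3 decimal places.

0.218

lx = nx/n0 = nx/500: 1, 0.598, 0.386, 0.238, 0.132, 0.094, 0.054, 0.034, 0.022
R0 = Σ lx·mx = 0 + 0.598 + 0.386 + 0.238 + 0.264 + 0.188 + 0.108 + 0.068 + 0.044 = 1.894
Σ x·lx·mx = 5.556; T = 5.556/1.894 = 2.93347…
r ≈ ln(R0)/T = ln(1.894)/2.93347… = 0.21773… → 0.218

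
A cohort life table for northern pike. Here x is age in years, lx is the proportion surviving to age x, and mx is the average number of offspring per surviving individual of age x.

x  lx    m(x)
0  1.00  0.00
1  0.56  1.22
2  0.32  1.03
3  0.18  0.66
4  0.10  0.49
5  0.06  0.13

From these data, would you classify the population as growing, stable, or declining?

growing

R0 = Σ lx·mx = 0 + 0.6832 + 0.3296 + 0.1188 + 0.049 + 0.0078 = 1.1884
R0 > 1, so the population is growing.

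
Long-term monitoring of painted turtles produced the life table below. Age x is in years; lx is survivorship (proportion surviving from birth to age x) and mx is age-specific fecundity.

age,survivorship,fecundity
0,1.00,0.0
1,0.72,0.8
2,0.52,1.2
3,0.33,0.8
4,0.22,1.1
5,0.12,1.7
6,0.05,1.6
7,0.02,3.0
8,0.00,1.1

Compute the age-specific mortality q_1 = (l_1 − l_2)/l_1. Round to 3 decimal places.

q_1 = (l_1 − l_2) / l_1 = (0.72 − 0.52) / 0.72
     = 0.2 / 0.72 = 0.277778… → 0.278

0.278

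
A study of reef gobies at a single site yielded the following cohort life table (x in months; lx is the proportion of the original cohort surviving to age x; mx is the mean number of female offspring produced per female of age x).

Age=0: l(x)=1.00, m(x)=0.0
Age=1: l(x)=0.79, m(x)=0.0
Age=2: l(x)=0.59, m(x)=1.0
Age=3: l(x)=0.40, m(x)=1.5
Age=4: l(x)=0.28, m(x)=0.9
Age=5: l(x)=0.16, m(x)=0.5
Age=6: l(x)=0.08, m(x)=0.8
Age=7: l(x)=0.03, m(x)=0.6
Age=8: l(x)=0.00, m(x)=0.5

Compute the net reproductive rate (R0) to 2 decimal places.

lx·mx by age: 0, 0, 0.59, 0.6, 0.252, 0.08, 0.064, 0.018, 0
R0 = Σ lx·mx = 1.604 → 1.60

1.60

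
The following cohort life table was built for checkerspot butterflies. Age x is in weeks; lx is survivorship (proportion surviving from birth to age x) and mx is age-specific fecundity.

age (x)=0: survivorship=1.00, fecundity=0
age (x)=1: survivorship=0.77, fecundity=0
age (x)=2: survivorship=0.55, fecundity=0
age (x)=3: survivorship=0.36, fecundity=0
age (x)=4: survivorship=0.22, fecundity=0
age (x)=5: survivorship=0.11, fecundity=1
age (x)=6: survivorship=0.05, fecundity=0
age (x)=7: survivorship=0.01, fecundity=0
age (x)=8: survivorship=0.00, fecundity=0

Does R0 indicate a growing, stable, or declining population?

R0 = Σ lx·mx = 0 + 0 + 0 + 0 + 0 + 0.11 + 0 + 0 + 0 = 0.11
R0 < 1, so the population is declining.

declining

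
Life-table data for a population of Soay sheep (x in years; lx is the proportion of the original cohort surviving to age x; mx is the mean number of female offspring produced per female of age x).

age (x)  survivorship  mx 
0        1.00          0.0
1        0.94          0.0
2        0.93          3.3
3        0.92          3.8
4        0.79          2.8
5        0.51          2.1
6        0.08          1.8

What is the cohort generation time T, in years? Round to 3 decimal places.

3.172

lx·mx: 0, 0, 3.069, 3.496, 2.212, 1.071, 0.144 → R0 = 9.992
x·lx·mx: 0, 0, 6.138, 10.488, 8.848, 5.355, 0.864 → Σ = 31.693
T = 31.693 / 9.992 = 3.171837… → 3.172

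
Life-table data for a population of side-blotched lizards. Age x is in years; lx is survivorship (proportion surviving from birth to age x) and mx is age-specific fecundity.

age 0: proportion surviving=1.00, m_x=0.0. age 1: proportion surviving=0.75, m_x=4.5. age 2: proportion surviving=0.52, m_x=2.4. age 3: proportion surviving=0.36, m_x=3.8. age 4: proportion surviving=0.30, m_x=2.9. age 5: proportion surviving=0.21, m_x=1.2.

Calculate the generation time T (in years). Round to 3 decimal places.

lx·mx: 0, 3.375, 1.248, 1.368, 0.87, 0.252 → R0 = 7.113
x·lx·mx: 0, 3.375, 2.496, 4.104, 3.48, 1.26 → Σ = 14.715
T = 14.715 / 7.113 = 2.068747… → 2.069

2.069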